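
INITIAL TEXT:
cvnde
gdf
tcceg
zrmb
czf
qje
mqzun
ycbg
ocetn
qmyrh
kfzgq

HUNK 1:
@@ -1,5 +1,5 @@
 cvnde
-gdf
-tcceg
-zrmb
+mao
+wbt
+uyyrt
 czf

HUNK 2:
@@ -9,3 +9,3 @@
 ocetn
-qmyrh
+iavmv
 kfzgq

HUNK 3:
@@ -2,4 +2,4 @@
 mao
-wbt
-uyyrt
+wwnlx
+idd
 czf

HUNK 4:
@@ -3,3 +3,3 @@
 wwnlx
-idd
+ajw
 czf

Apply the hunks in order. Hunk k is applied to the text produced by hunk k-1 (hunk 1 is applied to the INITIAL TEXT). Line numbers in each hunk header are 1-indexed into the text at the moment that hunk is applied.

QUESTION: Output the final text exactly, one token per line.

Answer: cvnde
mao
wwnlx
ajw
czf
qje
mqzun
ycbg
ocetn
iavmv
kfzgq

Derivation:
Hunk 1: at line 1 remove [gdf,tcceg,zrmb] add [mao,wbt,uyyrt] -> 11 lines: cvnde mao wbt uyyrt czf qje mqzun ycbg ocetn qmyrh kfzgq
Hunk 2: at line 9 remove [qmyrh] add [iavmv] -> 11 lines: cvnde mao wbt uyyrt czf qje mqzun ycbg ocetn iavmv kfzgq
Hunk 3: at line 2 remove [wbt,uyyrt] add [wwnlx,idd] -> 11 lines: cvnde mao wwnlx idd czf qje mqzun ycbg ocetn iavmv kfzgq
Hunk 4: at line 3 remove [idd] add [ajw] -> 11 lines: cvnde mao wwnlx ajw czf qje mqzun ycbg ocetn iavmv kfzgq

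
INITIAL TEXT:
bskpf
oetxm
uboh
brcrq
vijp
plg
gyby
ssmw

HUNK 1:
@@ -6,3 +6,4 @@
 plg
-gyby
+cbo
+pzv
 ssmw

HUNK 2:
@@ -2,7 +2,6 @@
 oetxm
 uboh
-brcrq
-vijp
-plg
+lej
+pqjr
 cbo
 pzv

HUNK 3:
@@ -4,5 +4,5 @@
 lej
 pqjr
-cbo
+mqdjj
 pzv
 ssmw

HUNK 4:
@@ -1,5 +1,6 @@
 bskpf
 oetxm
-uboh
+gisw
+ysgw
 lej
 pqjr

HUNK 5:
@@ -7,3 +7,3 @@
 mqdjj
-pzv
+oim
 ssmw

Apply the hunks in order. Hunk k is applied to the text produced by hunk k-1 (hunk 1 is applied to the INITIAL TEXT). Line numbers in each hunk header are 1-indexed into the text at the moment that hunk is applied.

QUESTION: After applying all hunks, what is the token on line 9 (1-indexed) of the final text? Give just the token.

Answer: ssmw

Derivation:
Hunk 1: at line 6 remove [gyby] add [cbo,pzv] -> 9 lines: bskpf oetxm uboh brcrq vijp plg cbo pzv ssmw
Hunk 2: at line 2 remove [brcrq,vijp,plg] add [lej,pqjr] -> 8 lines: bskpf oetxm uboh lej pqjr cbo pzv ssmw
Hunk 3: at line 4 remove [cbo] add [mqdjj] -> 8 lines: bskpf oetxm uboh lej pqjr mqdjj pzv ssmw
Hunk 4: at line 1 remove [uboh] add [gisw,ysgw] -> 9 lines: bskpf oetxm gisw ysgw lej pqjr mqdjj pzv ssmw
Hunk 5: at line 7 remove [pzv] add [oim] -> 9 lines: bskpf oetxm gisw ysgw lej pqjr mqdjj oim ssmw
Final line 9: ssmw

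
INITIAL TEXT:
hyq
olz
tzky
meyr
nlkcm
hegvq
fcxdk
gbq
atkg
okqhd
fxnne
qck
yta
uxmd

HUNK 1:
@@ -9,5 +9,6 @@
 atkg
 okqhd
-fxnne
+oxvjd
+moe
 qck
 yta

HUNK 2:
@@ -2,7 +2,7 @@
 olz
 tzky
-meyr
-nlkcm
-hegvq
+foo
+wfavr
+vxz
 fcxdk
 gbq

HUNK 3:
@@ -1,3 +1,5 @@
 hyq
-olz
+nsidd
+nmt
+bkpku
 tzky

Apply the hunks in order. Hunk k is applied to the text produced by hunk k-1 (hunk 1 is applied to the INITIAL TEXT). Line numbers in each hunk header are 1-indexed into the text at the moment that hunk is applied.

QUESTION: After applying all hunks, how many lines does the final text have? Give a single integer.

Hunk 1: at line 9 remove [fxnne] add [oxvjd,moe] -> 15 lines: hyq olz tzky meyr nlkcm hegvq fcxdk gbq atkg okqhd oxvjd moe qck yta uxmd
Hunk 2: at line 2 remove [meyr,nlkcm,hegvq] add [foo,wfavr,vxz] -> 15 lines: hyq olz tzky foo wfavr vxz fcxdk gbq atkg okqhd oxvjd moe qck yta uxmd
Hunk 3: at line 1 remove [olz] add [nsidd,nmt,bkpku] -> 17 lines: hyq nsidd nmt bkpku tzky foo wfavr vxz fcxdk gbq atkg okqhd oxvjd moe qck yta uxmd
Final line count: 17

Answer: 17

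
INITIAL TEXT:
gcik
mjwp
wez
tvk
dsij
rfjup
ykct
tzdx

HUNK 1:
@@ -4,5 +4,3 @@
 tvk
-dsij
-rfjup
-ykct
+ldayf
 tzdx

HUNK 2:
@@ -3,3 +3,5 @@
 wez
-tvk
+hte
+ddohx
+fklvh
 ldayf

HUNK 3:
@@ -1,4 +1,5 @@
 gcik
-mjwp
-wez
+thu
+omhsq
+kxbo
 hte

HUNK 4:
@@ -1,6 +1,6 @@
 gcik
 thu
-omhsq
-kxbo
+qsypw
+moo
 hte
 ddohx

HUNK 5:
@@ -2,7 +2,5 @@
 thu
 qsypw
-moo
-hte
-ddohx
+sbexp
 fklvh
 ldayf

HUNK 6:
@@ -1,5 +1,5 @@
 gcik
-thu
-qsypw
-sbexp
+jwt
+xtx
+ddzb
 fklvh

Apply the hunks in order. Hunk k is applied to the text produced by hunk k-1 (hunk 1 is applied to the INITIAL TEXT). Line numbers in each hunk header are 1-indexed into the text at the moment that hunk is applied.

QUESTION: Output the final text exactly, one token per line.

Answer: gcik
jwt
xtx
ddzb
fklvh
ldayf
tzdx

Derivation:
Hunk 1: at line 4 remove [dsij,rfjup,ykct] add [ldayf] -> 6 lines: gcik mjwp wez tvk ldayf tzdx
Hunk 2: at line 3 remove [tvk] add [hte,ddohx,fklvh] -> 8 lines: gcik mjwp wez hte ddohx fklvh ldayf tzdx
Hunk 3: at line 1 remove [mjwp,wez] add [thu,omhsq,kxbo] -> 9 lines: gcik thu omhsq kxbo hte ddohx fklvh ldayf tzdx
Hunk 4: at line 1 remove [omhsq,kxbo] add [qsypw,moo] -> 9 lines: gcik thu qsypw moo hte ddohx fklvh ldayf tzdx
Hunk 5: at line 2 remove [moo,hte,ddohx] add [sbexp] -> 7 lines: gcik thu qsypw sbexp fklvh ldayf tzdx
Hunk 6: at line 1 remove [thu,qsypw,sbexp] add [jwt,xtx,ddzb] -> 7 lines: gcik jwt xtx ddzb fklvh ldayf tzdx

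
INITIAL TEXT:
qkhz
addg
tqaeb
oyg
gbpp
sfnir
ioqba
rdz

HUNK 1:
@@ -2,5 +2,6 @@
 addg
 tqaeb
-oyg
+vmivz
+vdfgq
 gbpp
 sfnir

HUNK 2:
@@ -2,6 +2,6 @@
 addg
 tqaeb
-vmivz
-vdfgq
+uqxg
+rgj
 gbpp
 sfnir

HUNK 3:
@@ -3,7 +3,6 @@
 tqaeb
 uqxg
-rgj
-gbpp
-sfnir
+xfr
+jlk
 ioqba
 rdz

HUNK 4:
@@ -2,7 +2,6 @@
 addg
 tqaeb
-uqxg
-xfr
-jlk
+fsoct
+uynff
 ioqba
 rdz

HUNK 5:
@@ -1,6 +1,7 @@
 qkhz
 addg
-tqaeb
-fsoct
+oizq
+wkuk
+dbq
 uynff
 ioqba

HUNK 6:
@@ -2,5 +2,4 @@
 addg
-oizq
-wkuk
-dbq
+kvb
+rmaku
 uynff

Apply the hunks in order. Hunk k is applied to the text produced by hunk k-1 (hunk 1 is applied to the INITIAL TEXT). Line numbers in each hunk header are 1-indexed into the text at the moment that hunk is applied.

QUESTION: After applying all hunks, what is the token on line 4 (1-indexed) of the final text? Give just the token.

Hunk 1: at line 2 remove [oyg] add [vmivz,vdfgq] -> 9 lines: qkhz addg tqaeb vmivz vdfgq gbpp sfnir ioqba rdz
Hunk 2: at line 2 remove [vmivz,vdfgq] add [uqxg,rgj] -> 9 lines: qkhz addg tqaeb uqxg rgj gbpp sfnir ioqba rdz
Hunk 3: at line 3 remove [rgj,gbpp,sfnir] add [xfr,jlk] -> 8 lines: qkhz addg tqaeb uqxg xfr jlk ioqba rdz
Hunk 4: at line 2 remove [uqxg,xfr,jlk] add [fsoct,uynff] -> 7 lines: qkhz addg tqaeb fsoct uynff ioqba rdz
Hunk 5: at line 1 remove [tqaeb,fsoct] add [oizq,wkuk,dbq] -> 8 lines: qkhz addg oizq wkuk dbq uynff ioqba rdz
Hunk 6: at line 2 remove [oizq,wkuk,dbq] add [kvb,rmaku] -> 7 lines: qkhz addg kvb rmaku uynff ioqba rdz
Final line 4: rmaku

Answer: rmaku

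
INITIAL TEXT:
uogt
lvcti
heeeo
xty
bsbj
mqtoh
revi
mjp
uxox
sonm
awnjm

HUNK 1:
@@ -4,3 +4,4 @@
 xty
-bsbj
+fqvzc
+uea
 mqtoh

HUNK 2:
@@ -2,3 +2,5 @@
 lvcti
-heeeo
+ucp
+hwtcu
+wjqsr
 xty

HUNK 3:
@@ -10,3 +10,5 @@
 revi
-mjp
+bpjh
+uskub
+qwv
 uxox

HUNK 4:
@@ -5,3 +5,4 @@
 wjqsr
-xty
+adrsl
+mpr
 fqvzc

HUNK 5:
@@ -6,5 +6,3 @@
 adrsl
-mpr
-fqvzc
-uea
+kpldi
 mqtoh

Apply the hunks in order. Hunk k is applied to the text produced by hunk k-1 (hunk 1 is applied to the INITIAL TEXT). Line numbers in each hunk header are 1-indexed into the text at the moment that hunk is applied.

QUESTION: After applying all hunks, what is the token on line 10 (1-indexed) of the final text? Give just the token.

Answer: bpjh

Derivation:
Hunk 1: at line 4 remove [bsbj] add [fqvzc,uea] -> 12 lines: uogt lvcti heeeo xty fqvzc uea mqtoh revi mjp uxox sonm awnjm
Hunk 2: at line 2 remove [heeeo] add [ucp,hwtcu,wjqsr] -> 14 lines: uogt lvcti ucp hwtcu wjqsr xty fqvzc uea mqtoh revi mjp uxox sonm awnjm
Hunk 3: at line 10 remove [mjp] add [bpjh,uskub,qwv] -> 16 lines: uogt lvcti ucp hwtcu wjqsr xty fqvzc uea mqtoh revi bpjh uskub qwv uxox sonm awnjm
Hunk 4: at line 5 remove [xty] add [adrsl,mpr] -> 17 lines: uogt lvcti ucp hwtcu wjqsr adrsl mpr fqvzc uea mqtoh revi bpjh uskub qwv uxox sonm awnjm
Hunk 5: at line 6 remove [mpr,fqvzc,uea] add [kpldi] -> 15 lines: uogt lvcti ucp hwtcu wjqsr adrsl kpldi mqtoh revi bpjh uskub qwv uxox sonm awnjm
Final line 10: bpjh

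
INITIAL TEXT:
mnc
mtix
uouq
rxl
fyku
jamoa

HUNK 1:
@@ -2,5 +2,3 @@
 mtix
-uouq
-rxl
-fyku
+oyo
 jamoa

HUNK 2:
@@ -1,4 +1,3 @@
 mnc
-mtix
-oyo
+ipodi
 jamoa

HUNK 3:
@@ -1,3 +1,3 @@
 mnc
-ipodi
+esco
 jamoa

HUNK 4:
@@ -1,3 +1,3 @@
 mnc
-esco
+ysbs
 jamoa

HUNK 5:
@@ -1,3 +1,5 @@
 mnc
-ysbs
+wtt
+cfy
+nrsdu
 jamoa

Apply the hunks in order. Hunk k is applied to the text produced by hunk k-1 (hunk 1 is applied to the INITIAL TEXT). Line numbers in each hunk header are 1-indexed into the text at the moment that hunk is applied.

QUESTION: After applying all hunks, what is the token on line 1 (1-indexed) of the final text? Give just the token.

Hunk 1: at line 2 remove [uouq,rxl,fyku] add [oyo] -> 4 lines: mnc mtix oyo jamoa
Hunk 2: at line 1 remove [mtix,oyo] add [ipodi] -> 3 lines: mnc ipodi jamoa
Hunk 3: at line 1 remove [ipodi] add [esco] -> 3 lines: mnc esco jamoa
Hunk 4: at line 1 remove [esco] add [ysbs] -> 3 lines: mnc ysbs jamoa
Hunk 5: at line 1 remove [ysbs] add [wtt,cfy,nrsdu] -> 5 lines: mnc wtt cfy nrsdu jamoa
Final line 1: mnc

Answer: mnc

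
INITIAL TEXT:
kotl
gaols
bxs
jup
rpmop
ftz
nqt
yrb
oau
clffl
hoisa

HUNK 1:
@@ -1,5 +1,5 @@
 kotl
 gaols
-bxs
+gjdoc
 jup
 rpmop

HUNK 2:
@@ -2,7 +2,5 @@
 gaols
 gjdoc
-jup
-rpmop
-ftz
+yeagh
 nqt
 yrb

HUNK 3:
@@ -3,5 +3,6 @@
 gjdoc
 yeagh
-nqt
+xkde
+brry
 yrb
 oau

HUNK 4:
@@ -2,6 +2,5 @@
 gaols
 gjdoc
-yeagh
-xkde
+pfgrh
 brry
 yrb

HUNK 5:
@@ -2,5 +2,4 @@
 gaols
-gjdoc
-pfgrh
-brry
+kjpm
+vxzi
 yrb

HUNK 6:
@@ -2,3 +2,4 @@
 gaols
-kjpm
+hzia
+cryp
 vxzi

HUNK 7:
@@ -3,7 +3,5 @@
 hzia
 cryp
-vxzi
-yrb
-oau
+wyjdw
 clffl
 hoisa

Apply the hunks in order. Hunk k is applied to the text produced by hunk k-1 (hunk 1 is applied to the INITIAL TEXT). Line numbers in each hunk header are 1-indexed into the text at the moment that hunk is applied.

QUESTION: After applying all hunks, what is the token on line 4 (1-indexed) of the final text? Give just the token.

Hunk 1: at line 1 remove [bxs] add [gjdoc] -> 11 lines: kotl gaols gjdoc jup rpmop ftz nqt yrb oau clffl hoisa
Hunk 2: at line 2 remove [jup,rpmop,ftz] add [yeagh] -> 9 lines: kotl gaols gjdoc yeagh nqt yrb oau clffl hoisa
Hunk 3: at line 3 remove [nqt] add [xkde,brry] -> 10 lines: kotl gaols gjdoc yeagh xkde brry yrb oau clffl hoisa
Hunk 4: at line 2 remove [yeagh,xkde] add [pfgrh] -> 9 lines: kotl gaols gjdoc pfgrh brry yrb oau clffl hoisa
Hunk 5: at line 2 remove [gjdoc,pfgrh,brry] add [kjpm,vxzi] -> 8 lines: kotl gaols kjpm vxzi yrb oau clffl hoisa
Hunk 6: at line 2 remove [kjpm] add [hzia,cryp] -> 9 lines: kotl gaols hzia cryp vxzi yrb oau clffl hoisa
Hunk 7: at line 3 remove [vxzi,yrb,oau] add [wyjdw] -> 7 lines: kotl gaols hzia cryp wyjdw clffl hoisa
Final line 4: cryp

Answer: cryp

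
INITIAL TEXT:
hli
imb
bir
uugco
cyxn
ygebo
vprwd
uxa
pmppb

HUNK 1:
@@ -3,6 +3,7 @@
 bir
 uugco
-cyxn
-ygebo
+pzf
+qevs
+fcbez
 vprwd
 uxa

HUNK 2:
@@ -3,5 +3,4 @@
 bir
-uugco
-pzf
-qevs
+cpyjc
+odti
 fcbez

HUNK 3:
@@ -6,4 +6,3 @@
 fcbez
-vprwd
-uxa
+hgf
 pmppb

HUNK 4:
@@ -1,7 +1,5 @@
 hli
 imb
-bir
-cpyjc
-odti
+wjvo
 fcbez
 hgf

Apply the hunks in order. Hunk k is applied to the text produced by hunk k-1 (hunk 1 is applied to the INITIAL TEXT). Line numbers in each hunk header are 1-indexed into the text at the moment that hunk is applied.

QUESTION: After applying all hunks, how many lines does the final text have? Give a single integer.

Hunk 1: at line 3 remove [cyxn,ygebo] add [pzf,qevs,fcbez] -> 10 lines: hli imb bir uugco pzf qevs fcbez vprwd uxa pmppb
Hunk 2: at line 3 remove [uugco,pzf,qevs] add [cpyjc,odti] -> 9 lines: hli imb bir cpyjc odti fcbez vprwd uxa pmppb
Hunk 3: at line 6 remove [vprwd,uxa] add [hgf] -> 8 lines: hli imb bir cpyjc odti fcbez hgf pmppb
Hunk 4: at line 1 remove [bir,cpyjc,odti] add [wjvo] -> 6 lines: hli imb wjvo fcbez hgf pmppb
Final line count: 6

Answer: 6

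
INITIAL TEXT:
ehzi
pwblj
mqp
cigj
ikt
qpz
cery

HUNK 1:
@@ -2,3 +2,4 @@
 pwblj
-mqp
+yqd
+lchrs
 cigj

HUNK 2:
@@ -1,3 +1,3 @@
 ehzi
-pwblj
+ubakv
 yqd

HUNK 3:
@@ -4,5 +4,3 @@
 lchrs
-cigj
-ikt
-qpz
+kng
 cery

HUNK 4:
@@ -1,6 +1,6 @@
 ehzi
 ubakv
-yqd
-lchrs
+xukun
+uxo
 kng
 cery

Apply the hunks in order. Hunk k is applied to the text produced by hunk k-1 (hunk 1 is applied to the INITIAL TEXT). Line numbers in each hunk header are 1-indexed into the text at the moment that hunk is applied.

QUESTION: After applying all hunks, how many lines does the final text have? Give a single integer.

Hunk 1: at line 2 remove [mqp] add [yqd,lchrs] -> 8 lines: ehzi pwblj yqd lchrs cigj ikt qpz cery
Hunk 2: at line 1 remove [pwblj] add [ubakv] -> 8 lines: ehzi ubakv yqd lchrs cigj ikt qpz cery
Hunk 3: at line 4 remove [cigj,ikt,qpz] add [kng] -> 6 lines: ehzi ubakv yqd lchrs kng cery
Hunk 4: at line 1 remove [yqd,lchrs] add [xukun,uxo] -> 6 lines: ehzi ubakv xukun uxo kng cery
Final line count: 6

Answer: 6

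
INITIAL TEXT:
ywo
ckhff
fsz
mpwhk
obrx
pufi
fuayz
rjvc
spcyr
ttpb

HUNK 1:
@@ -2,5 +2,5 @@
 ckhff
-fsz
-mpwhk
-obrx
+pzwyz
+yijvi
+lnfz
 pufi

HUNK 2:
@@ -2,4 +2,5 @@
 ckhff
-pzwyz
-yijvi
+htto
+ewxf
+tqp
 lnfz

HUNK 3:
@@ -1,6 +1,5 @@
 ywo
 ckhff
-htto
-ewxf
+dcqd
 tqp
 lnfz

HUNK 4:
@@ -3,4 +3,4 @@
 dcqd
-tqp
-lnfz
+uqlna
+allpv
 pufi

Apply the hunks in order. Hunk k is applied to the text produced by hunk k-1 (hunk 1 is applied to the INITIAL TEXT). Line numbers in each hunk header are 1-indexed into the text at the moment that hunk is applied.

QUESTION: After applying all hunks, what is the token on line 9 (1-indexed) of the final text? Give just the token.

Answer: spcyr

Derivation:
Hunk 1: at line 2 remove [fsz,mpwhk,obrx] add [pzwyz,yijvi,lnfz] -> 10 lines: ywo ckhff pzwyz yijvi lnfz pufi fuayz rjvc spcyr ttpb
Hunk 2: at line 2 remove [pzwyz,yijvi] add [htto,ewxf,tqp] -> 11 lines: ywo ckhff htto ewxf tqp lnfz pufi fuayz rjvc spcyr ttpb
Hunk 3: at line 1 remove [htto,ewxf] add [dcqd] -> 10 lines: ywo ckhff dcqd tqp lnfz pufi fuayz rjvc spcyr ttpb
Hunk 4: at line 3 remove [tqp,lnfz] add [uqlna,allpv] -> 10 lines: ywo ckhff dcqd uqlna allpv pufi fuayz rjvc spcyr ttpb
Final line 9: spcyr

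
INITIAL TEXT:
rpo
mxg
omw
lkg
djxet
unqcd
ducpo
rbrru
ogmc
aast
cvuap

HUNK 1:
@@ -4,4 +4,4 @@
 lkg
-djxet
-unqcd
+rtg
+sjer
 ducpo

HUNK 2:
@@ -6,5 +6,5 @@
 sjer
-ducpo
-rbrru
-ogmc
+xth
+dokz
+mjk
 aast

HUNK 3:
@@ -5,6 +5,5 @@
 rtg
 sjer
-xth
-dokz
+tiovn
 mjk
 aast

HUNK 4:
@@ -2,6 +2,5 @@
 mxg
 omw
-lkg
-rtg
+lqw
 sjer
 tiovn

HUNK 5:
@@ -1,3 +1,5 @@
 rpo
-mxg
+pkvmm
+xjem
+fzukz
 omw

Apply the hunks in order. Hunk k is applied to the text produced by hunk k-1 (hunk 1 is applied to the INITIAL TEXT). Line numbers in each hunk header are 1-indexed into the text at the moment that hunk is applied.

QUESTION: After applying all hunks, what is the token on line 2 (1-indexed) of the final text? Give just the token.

Hunk 1: at line 4 remove [djxet,unqcd] add [rtg,sjer] -> 11 lines: rpo mxg omw lkg rtg sjer ducpo rbrru ogmc aast cvuap
Hunk 2: at line 6 remove [ducpo,rbrru,ogmc] add [xth,dokz,mjk] -> 11 lines: rpo mxg omw lkg rtg sjer xth dokz mjk aast cvuap
Hunk 3: at line 5 remove [xth,dokz] add [tiovn] -> 10 lines: rpo mxg omw lkg rtg sjer tiovn mjk aast cvuap
Hunk 4: at line 2 remove [lkg,rtg] add [lqw] -> 9 lines: rpo mxg omw lqw sjer tiovn mjk aast cvuap
Hunk 5: at line 1 remove [mxg] add [pkvmm,xjem,fzukz] -> 11 lines: rpo pkvmm xjem fzukz omw lqw sjer tiovn mjk aast cvuap
Final line 2: pkvmm

Answer: pkvmm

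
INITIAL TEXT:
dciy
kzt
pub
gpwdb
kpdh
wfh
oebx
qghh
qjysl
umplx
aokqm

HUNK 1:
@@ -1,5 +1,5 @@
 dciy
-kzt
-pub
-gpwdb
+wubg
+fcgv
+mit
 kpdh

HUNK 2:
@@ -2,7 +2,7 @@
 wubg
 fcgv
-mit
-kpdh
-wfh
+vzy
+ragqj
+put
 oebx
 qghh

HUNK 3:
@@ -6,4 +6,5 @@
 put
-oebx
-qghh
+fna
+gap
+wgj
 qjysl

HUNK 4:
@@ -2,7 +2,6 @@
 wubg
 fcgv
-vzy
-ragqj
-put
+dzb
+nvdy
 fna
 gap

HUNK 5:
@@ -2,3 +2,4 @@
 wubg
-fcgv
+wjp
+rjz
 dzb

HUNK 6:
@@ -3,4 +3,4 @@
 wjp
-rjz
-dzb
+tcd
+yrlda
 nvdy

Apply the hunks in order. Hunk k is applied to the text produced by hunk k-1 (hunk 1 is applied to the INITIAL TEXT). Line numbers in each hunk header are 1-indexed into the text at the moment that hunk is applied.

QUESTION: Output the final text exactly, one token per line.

Hunk 1: at line 1 remove [kzt,pub,gpwdb] add [wubg,fcgv,mit] -> 11 lines: dciy wubg fcgv mit kpdh wfh oebx qghh qjysl umplx aokqm
Hunk 2: at line 2 remove [mit,kpdh,wfh] add [vzy,ragqj,put] -> 11 lines: dciy wubg fcgv vzy ragqj put oebx qghh qjysl umplx aokqm
Hunk 3: at line 6 remove [oebx,qghh] add [fna,gap,wgj] -> 12 lines: dciy wubg fcgv vzy ragqj put fna gap wgj qjysl umplx aokqm
Hunk 4: at line 2 remove [vzy,ragqj,put] add [dzb,nvdy] -> 11 lines: dciy wubg fcgv dzb nvdy fna gap wgj qjysl umplx aokqm
Hunk 5: at line 2 remove [fcgv] add [wjp,rjz] -> 12 lines: dciy wubg wjp rjz dzb nvdy fna gap wgj qjysl umplx aokqm
Hunk 6: at line 3 remove [rjz,dzb] add [tcd,yrlda] -> 12 lines: dciy wubg wjp tcd yrlda nvdy fna gap wgj qjysl umplx aokqm

Answer: dciy
wubg
wjp
tcd
yrlda
nvdy
fna
gap
wgj
qjysl
umplx
aokqm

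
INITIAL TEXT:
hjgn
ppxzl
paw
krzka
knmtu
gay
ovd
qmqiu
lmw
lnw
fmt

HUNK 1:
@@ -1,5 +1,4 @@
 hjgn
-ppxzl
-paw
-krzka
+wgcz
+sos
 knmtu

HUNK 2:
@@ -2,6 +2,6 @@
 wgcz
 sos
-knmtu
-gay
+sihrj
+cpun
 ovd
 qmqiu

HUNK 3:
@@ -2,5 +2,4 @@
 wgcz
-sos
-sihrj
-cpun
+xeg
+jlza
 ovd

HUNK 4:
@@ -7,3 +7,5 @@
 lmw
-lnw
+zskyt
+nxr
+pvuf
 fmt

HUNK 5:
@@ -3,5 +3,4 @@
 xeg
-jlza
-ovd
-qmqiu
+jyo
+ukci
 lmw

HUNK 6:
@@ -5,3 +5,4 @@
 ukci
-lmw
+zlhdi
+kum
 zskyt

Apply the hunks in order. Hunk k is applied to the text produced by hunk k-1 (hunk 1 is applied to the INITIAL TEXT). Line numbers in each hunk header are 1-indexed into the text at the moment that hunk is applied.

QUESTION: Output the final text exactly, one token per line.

Hunk 1: at line 1 remove [ppxzl,paw,krzka] add [wgcz,sos] -> 10 lines: hjgn wgcz sos knmtu gay ovd qmqiu lmw lnw fmt
Hunk 2: at line 2 remove [knmtu,gay] add [sihrj,cpun] -> 10 lines: hjgn wgcz sos sihrj cpun ovd qmqiu lmw lnw fmt
Hunk 3: at line 2 remove [sos,sihrj,cpun] add [xeg,jlza] -> 9 lines: hjgn wgcz xeg jlza ovd qmqiu lmw lnw fmt
Hunk 4: at line 7 remove [lnw] add [zskyt,nxr,pvuf] -> 11 lines: hjgn wgcz xeg jlza ovd qmqiu lmw zskyt nxr pvuf fmt
Hunk 5: at line 3 remove [jlza,ovd,qmqiu] add [jyo,ukci] -> 10 lines: hjgn wgcz xeg jyo ukci lmw zskyt nxr pvuf fmt
Hunk 6: at line 5 remove [lmw] add [zlhdi,kum] -> 11 lines: hjgn wgcz xeg jyo ukci zlhdi kum zskyt nxr pvuf fmt

Answer: hjgn
wgcz
xeg
jyo
ukci
zlhdi
kum
zskyt
nxr
pvuf
fmt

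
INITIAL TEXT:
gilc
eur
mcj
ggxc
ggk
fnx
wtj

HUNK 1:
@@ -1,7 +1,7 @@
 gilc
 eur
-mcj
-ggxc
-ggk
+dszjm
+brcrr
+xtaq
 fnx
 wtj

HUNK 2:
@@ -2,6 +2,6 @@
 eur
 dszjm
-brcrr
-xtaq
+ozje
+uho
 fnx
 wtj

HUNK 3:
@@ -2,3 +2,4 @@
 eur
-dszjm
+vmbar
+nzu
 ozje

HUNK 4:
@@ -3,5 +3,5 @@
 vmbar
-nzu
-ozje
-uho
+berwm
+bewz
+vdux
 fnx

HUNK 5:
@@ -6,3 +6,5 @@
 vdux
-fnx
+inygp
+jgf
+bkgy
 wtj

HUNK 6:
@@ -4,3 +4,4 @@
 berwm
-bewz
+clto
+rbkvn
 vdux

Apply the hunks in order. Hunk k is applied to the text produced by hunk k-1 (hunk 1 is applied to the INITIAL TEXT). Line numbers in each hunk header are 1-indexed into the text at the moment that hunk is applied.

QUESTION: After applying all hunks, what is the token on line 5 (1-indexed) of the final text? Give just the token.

Answer: clto

Derivation:
Hunk 1: at line 1 remove [mcj,ggxc,ggk] add [dszjm,brcrr,xtaq] -> 7 lines: gilc eur dszjm brcrr xtaq fnx wtj
Hunk 2: at line 2 remove [brcrr,xtaq] add [ozje,uho] -> 7 lines: gilc eur dszjm ozje uho fnx wtj
Hunk 3: at line 2 remove [dszjm] add [vmbar,nzu] -> 8 lines: gilc eur vmbar nzu ozje uho fnx wtj
Hunk 4: at line 3 remove [nzu,ozje,uho] add [berwm,bewz,vdux] -> 8 lines: gilc eur vmbar berwm bewz vdux fnx wtj
Hunk 5: at line 6 remove [fnx] add [inygp,jgf,bkgy] -> 10 lines: gilc eur vmbar berwm bewz vdux inygp jgf bkgy wtj
Hunk 6: at line 4 remove [bewz] add [clto,rbkvn] -> 11 lines: gilc eur vmbar berwm clto rbkvn vdux inygp jgf bkgy wtj
Final line 5: clto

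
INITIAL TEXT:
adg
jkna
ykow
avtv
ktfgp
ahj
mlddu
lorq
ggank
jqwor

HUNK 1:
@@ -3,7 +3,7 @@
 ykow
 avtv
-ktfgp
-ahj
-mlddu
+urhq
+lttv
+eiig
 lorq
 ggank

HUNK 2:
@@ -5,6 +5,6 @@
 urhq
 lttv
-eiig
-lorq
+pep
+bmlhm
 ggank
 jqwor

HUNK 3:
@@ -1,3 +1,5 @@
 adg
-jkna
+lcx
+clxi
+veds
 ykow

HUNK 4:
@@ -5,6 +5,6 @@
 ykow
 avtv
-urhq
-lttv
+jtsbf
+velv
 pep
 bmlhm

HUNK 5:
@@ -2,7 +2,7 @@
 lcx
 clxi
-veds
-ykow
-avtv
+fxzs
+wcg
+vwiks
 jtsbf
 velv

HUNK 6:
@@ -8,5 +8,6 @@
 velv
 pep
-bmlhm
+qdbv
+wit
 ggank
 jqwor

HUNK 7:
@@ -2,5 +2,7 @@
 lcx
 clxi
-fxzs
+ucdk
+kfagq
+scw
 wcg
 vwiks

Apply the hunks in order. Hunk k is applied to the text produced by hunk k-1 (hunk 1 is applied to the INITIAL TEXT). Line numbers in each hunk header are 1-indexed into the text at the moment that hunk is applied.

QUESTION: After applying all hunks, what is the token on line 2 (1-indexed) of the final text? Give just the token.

Hunk 1: at line 3 remove [ktfgp,ahj,mlddu] add [urhq,lttv,eiig] -> 10 lines: adg jkna ykow avtv urhq lttv eiig lorq ggank jqwor
Hunk 2: at line 5 remove [eiig,lorq] add [pep,bmlhm] -> 10 lines: adg jkna ykow avtv urhq lttv pep bmlhm ggank jqwor
Hunk 3: at line 1 remove [jkna] add [lcx,clxi,veds] -> 12 lines: adg lcx clxi veds ykow avtv urhq lttv pep bmlhm ggank jqwor
Hunk 4: at line 5 remove [urhq,lttv] add [jtsbf,velv] -> 12 lines: adg lcx clxi veds ykow avtv jtsbf velv pep bmlhm ggank jqwor
Hunk 5: at line 2 remove [veds,ykow,avtv] add [fxzs,wcg,vwiks] -> 12 lines: adg lcx clxi fxzs wcg vwiks jtsbf velv pep bmlhm ggank jqwor
Hunk 6: at line 8 remove [bmlhm] add [qdbv,wit] -> 13 lines: adg lcx clxi fxzs wcg vwiks jtsbf velv pep qdbv wit ggank jqwor
Hunk 7: at line 2 remove [fxzs] add [ucdk,kfagq,scw] -> 15 lines: adg lcx clxi ucdk kfagq scw wcg vwiks jtsbf velv pep qdbv wit ggank jqwor
Final line 2: lcx

Answer: lcx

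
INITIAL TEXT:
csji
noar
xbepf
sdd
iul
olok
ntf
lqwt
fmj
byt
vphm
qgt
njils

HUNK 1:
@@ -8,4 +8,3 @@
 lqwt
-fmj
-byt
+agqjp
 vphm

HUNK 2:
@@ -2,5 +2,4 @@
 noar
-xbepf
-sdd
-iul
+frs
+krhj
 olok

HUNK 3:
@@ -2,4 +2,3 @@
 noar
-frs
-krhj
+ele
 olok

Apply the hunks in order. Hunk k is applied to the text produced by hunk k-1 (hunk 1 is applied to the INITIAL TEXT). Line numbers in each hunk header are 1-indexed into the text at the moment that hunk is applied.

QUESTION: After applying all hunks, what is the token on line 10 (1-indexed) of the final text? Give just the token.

Hunk 1: at line 8 remove [fmj,byt] add [agqjp] -> 12 lines: csji noar xbepf sdd iul olok ntf lqwt agqjp vphm qgt njils
Hunk 2: at line 2 remove [xbepf,sdd,iul] add [frs,krhj] -> 11 lines: csji noar frs krhj olok ntf lqwt agqjp vphm qgt njils
Hunk 3: at line 2 remove [frs,krhj] add [ele] -> 10 lines: csji noar ele olok ntf lqwt agqjp vphm qgt njils
Final line 10: njils

Answer: njils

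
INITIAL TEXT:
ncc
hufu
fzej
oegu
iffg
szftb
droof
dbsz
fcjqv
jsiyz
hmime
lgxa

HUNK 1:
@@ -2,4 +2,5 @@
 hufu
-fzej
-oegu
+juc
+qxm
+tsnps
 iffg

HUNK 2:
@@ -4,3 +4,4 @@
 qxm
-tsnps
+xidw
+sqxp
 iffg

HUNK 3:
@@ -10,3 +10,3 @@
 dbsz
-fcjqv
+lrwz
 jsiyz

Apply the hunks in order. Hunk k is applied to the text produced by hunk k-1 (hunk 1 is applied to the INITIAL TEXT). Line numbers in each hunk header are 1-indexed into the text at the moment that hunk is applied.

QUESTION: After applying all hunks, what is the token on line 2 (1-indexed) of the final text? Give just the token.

Hunk 1: at line 2 remove [fzej,oegu] add [juc,qxm,tsnps] -> 13 lines: ncc hufu juc qxm tsnps iffg szftb droof dbsz fcjqv jsiyz hmime lgxa
Hunk 2: at line 4 remove [tsnps] add [xidw,sqxp] -> 14 lines: ncc hufu juc qxm xidw sqxp iffg szftb droof dbsz fcjqv jsiyz hmime lgxa
Hunk 3: at line 10 remove [fcjqv] add [lrwz] -> 14 lines: ncc hufu juc qxm xidw sqxp iffg szftb droof dbsz lrwz jsiyz hmime lgxa
Final line 2: hufu

Answer: hufu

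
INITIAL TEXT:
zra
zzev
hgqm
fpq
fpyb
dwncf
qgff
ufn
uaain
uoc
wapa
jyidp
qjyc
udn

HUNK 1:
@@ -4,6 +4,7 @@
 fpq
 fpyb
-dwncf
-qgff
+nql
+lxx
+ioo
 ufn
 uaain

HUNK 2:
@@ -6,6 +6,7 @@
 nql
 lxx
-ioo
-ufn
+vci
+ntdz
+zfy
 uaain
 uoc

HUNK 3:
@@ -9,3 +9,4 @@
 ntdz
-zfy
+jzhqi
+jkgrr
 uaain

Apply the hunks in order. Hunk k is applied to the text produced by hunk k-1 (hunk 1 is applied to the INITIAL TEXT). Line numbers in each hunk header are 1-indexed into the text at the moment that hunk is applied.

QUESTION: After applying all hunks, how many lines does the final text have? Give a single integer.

Answer: 17

Derivation:
Hunk 1: at line 4 remove [dwncf,qgff] add [nql,lxx,ioo] -> 15 lines: zra zzev hgqm fpq fpyb nql lxx ioo ufn uaain uoc wapa jyidp qjyc udn
Hunk 2: at line 6 remove [ioo,ufn] add [vci,ntdz,zfy] -> 16 lines: zra zzev hgqm fpq fpyb nql lxx vci ntdz zfy uaain uoc wapa jyidp qjyc udn
Hunk 3: at line 9 remove [zfy] add [jzhqi,jkgrr] -> 17 lines: zra zzev hgqm fpq fpyb nql lxx vci ntdz jzhqi jkgrr uaain uoc wapa jyidp qjyc udn
Final line count: 17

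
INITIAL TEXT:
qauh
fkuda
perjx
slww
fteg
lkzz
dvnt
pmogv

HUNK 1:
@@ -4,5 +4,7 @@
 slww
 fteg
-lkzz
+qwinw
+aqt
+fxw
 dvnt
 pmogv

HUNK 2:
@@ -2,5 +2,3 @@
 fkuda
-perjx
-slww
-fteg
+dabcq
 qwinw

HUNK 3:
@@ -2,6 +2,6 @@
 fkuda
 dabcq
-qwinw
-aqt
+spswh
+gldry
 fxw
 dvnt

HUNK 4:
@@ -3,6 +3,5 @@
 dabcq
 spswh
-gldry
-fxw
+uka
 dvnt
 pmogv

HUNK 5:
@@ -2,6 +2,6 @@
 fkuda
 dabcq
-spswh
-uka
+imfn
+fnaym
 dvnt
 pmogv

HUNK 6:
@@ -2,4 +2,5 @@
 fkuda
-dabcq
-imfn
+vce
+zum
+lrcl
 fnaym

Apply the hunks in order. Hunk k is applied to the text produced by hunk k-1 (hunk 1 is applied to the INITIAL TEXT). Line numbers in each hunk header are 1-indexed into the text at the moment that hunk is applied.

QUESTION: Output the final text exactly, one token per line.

Hunk 1: at line 4 remove [lkzz] add [qwinw,aqt,fxw] -> 10 lines: qauh fkuda perjx slww fteg qwinw aqt fxw dvnt pmogv
Hunk 2: at line 2 remove [perjx,slww,fteg] add [dabcq] -> 8 lines: qauh fkuda dabcq qwinw aqt fxw dvnt pmogv
Hunk 3: at line 2 remove [qwinw,aqt] add [spswh,gldry] -> 8 lines: qauh fkuda dabcq spswh gldry fxw dvnt pmogv
Hunk 4: at line 3 remove [gldry,fxw] add [uka] -> 7 lines: qauh fkuda dabcq spswh uka dvnt pmogv
Hunk 5: at line 2 remove [spswh,uka] add [imfn,fnaym] -> 7 lines: qauh fkuda dabcq imfn fnaym dvnt pmogv
Hunk 6: at line 2 remove [dabcq,imfn] add [vce,zum,lrcl] -> 8 lines: qauh fkuda vce zum lrcl fnaym dvnt pmogv

Answer: qauh
fkuda
vce
zum
lrcl
fnaym
dvnt
pmogv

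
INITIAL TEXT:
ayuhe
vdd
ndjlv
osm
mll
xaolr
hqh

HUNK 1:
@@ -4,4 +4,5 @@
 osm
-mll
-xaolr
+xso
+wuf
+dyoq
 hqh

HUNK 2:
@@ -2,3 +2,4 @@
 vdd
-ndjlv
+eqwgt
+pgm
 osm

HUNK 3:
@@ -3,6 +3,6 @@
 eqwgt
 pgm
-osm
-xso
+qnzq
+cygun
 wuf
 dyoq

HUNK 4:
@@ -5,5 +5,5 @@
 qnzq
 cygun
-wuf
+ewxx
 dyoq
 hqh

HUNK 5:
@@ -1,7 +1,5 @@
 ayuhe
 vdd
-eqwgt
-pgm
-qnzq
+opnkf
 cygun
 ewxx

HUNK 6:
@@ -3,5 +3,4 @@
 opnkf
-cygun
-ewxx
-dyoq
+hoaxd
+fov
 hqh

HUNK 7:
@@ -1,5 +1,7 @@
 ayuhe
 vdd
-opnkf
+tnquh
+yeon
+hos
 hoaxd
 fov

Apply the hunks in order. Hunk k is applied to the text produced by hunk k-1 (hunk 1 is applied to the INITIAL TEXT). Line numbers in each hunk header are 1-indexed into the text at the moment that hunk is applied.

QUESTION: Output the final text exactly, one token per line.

Hunk 1: at line 4 remove [mll,xaolr] add [xso,wuf,dyoq] -> 8 lines: ayuhe vdd ndjlv osm xso wuf dyoq hqh
Hunk 2: at line 2 remove [ndjlv] add [eqwgt,pgm] -> 9 lines: ayuhe vdd eqwgt pgm osm xso wuf dyoq hqh
Hunk 3: at line 3 remove [osm,xso] add [qnzq,cygun] -> 9 lines: ayuhe vdd eqwgt pgm qnzq cygun wuf dyoq hqh
Hunk 4: at line 5 remove [wuf] add [ewxx] -> 9 lines: ayuhe vdd eqwgt pgm qnzq cygun ewxx dyoq hqh
Hunk 5: at line 1 remove [eqwgt,pgm,qnzq] add [opnkf] -> 7 lines: ayuhe vdd opnkf cygun ewxx dyoq hqh
Hunk 6: at line 3 remove [cygun,ewxx,dyoq] add [hoaxd,fov] -> 6 lines: ayuhe vdd opnkf hoaxd fov hqh
Hunk 7: at line 1 remove [opnkf] add [tnquh,yeon,hos] -> 8 lines: ayuhe vdd tnquh yeon hos hoaxd fov hqh

Answer: ayuhe
vdd
tnquh
yeon
hos
hoaxd
fov
hqh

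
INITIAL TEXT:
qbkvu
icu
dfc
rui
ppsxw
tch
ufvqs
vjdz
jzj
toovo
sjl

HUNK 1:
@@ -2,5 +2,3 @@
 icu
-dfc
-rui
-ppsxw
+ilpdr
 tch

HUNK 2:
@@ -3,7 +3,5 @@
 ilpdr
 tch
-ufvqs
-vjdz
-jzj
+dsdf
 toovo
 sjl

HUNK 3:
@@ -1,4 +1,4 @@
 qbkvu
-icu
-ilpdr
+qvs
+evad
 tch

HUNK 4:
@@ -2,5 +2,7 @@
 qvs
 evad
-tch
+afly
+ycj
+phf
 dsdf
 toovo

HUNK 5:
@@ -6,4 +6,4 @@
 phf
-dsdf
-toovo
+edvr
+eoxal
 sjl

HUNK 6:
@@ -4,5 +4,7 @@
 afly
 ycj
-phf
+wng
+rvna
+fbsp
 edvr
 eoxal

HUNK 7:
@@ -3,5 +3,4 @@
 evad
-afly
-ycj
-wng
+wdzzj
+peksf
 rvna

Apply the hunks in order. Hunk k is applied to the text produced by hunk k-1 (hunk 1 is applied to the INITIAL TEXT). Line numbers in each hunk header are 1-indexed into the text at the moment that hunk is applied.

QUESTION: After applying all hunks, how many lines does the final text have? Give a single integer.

Answer: 10

Derivation:
Hunk 1: at line 2 remove [dfc,rui,ppsxw] add [ilpdr] -> 9 lines: qbkvu icu ilpdr tch ufvqs vjdz jzj toovo sjl
Hunk 2: at line 3 remove [ufvqs,vjdz,jzj] add [dsdf] -> 7 lines: qbkvu icu ilpdr tch dsdf toovo sjl
Hunk 3: at line 1 remove [icu,ilpdr] add [qvs,evad] -> 7 lines: qbkvu qvs evad tch dsdf toovo sjl
Hunk 4: at line 2 remove [tch] add [afly,ycj,phf] -> 9 lines: qbkvu qvs evad afly ycj phf dsdf toovo sjl
Hunk 5: at line 6 remove [dsdf,toovo] add [edvr,eoxal] -> 9 lines: qbkvu qvs evad afly ycj phf edvr eoxal sjl
Hunk 6: at line 4 remove [phf] add [wng,rvna,fbsp] -> 11 lines: qbkvu qvs evad afly ycj wng rvna fbsp edvr eoxal sjl
Hunk 7: at line 3 remove [afly,ycj,wng] add [wdzzj,peksf] -> 10 lines: qbkvu qvs evad wdzzj peksf rvna fbsp edvr eoxal sjl
Final line count: 10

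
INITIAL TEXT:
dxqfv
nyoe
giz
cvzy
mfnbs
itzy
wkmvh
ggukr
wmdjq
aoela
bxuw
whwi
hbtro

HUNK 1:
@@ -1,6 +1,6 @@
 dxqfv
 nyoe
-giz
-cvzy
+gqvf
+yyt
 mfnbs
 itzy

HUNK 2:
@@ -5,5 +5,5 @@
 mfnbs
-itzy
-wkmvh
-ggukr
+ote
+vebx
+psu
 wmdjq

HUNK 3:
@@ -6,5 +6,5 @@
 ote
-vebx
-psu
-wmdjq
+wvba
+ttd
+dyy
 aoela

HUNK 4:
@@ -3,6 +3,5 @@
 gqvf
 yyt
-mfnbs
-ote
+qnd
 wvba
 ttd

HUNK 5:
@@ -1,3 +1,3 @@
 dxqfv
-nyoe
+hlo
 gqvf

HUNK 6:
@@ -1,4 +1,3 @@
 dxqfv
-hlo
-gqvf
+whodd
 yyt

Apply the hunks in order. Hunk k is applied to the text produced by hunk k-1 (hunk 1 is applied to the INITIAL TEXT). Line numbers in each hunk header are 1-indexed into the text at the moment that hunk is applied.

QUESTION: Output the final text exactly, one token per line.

Answer: dxqfv
whodd
yyt
qnd
wvba
ttd
dyy
aoela
bxuw
whwi
hbtro

Derivation:
Hunk 1: at line 1 remove [giz,cvzy] add [gqvf,yyt] -> 13 lines: dxqfv nyoe gqvf yyt mfnbs itzy wkmvh ggukr wmdjq aoela bxuw whwi hbtro
Hunk 2: at line 5 remove [itzy,wkmvh,ggukr] add [ote,vebx,psu] -> 13 lines: dxqfv nyoe gqvf yyt mfnbs ote vebx psu wmdjq aoela bxuw whwi hbtro
Hunk 3: at line 6 remove [vebx,psu,wmdjq] add [wvba,ttd,dyy] -> 13 lines: dxqfv nyoe gqvf yyt mfnbs ote wvba ttd dyy aoela bxuw whwi hbtro
Hunk 4: at line 3 remove [mfnbs,ote] add [qnd] -> 12 lines: dxqfv nyoe gqvf yyt qnd wvba ttd dyy aoela bxuw whwi hbtro
Hunk 5: at line 1 remove [nyoe] add [hlo] -> 12 lines: dxqfv hlo gqvf yyt qnd wvba ttd dyy aoela bxuw whwi hbtro
Hunk 6: at line 1 remove [hlo,gqvf] add [whodd] -> 11 lines: dxqfv whodd yyt qnd wvba ttd dyy aoela bxuw whwi hbtro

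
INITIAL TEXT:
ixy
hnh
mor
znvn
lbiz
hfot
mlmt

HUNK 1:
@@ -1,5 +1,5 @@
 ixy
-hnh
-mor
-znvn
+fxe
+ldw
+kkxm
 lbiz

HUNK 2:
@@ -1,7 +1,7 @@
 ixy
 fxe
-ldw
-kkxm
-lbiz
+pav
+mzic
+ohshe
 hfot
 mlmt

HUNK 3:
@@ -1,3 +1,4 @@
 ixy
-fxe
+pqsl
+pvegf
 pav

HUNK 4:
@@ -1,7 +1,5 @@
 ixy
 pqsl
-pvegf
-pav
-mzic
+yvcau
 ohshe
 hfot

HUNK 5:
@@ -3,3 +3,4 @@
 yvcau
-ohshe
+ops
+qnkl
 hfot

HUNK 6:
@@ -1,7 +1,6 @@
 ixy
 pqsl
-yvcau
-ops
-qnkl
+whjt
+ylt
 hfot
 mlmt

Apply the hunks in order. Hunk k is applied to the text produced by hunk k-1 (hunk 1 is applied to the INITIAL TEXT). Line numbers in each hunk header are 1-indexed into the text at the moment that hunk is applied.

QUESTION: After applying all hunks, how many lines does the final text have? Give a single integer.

Answer: 6

Derivation:
Hunk 1: at line 1 remove [hnh,mor,znvn] add [fxe,ldw,kkxm] -> 7 lines: ixy fxe ldw kkxm lbiz hfot mlmt
Hunk 2: at line 1 remove [ldw,kkxm,lbiz] add [pav,mzic,ohshe] -> 7 lines: ixy fxe pav mzic ohshe hfot mlmt
Hunk 3: at line 1 remove [fxe] add [pqsl,pvegf] -> 8 lines: ixy pqsl pvegf pav mzic ohshe hfot mlmt
Hunk 4: at line 1 remove [pvegf,pav,mzic] add [yvcau] -> 6 lines: ixy pqsl yvcau ohshe hfot mlmt
Hunk 5: at line 3 remove [ohshe] add [ops,qnkl] -> 7 lines: ixy pqsl yvcau ops qnkl hfot mlmt
Hunk 6: at line 1 remove [yvcau,ops,qnkl] add [whjt,ylt] -> 6 lines: ixy pqsl whjt ylt hfot mlmt
Final line count: 6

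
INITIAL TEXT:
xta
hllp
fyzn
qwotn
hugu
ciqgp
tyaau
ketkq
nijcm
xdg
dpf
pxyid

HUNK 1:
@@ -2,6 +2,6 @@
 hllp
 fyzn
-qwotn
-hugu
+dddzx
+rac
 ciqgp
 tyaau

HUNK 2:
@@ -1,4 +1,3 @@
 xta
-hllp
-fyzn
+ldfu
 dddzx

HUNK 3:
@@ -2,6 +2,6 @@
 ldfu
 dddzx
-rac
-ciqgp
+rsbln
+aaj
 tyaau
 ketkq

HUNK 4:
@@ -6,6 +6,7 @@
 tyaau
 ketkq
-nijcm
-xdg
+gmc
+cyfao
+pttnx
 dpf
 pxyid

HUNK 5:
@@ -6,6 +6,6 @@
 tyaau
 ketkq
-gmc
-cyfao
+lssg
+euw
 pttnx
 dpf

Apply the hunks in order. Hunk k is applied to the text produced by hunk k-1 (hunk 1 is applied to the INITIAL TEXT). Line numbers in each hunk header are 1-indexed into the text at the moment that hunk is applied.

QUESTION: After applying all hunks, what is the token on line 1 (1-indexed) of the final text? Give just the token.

Hunk 1: at line 2 remove [qwotn,hugu] add [dddzx,rac] -> 12 lines: xta hllp fyzn dddzx rac ciqgp tyaau ketkq nijcm xdg dpf pxyid
Hunk 2: at line 1 remove [hllp,fyzn] add [ldfu] -> 11 lines: xta ldfu dddzx rac ciqgp tyaau ketkq nijcm xdg dpf pxyid
Hunk 3: at line 2 remove [rac,ciqgp] add [rsbln,aaj] -> 11 lines: xta ldfu dddzx rsbln aaj tyaau ketkq nijcm xdg dpf pxyid
Hunk 4: at line 6 remove [nijcm,xdg] add [gmc,cyfao,pttnx] -> 12 lines: xta ldfu dddzx rsbln aaj tyaau ketkq gmc cyfao pttnx dpf pxyid
Hunk 5: at line 6 remove [gmc,cyfao] add [lssg,euw] -> 12 lines: xta ldfu dddzx rsbln aaj tyaau ketkq lssg euw pttnx dpf pxyid
Final line 1: xta

Answer: xta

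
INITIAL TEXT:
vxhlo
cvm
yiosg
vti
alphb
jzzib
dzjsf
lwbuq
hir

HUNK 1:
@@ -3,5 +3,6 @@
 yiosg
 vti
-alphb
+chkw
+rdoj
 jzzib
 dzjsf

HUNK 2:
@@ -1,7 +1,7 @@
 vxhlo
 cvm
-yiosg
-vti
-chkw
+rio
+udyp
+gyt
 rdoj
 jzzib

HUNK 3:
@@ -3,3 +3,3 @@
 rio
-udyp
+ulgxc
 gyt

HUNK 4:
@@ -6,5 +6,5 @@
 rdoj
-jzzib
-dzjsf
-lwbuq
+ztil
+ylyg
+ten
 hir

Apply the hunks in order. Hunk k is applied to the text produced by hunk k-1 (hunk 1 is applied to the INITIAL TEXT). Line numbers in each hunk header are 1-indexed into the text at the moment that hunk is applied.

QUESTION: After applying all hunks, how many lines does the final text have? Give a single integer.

Hunk 1: at line 3 remove [alphb] add [chkw,rdoj] -> 10 lines: vxhlo cvm yiosg vti chkw rdoj jzzib dzjsf lwbuq hir
Hunk 2: at line 1 remove [yiosg,vti,chkw] add [rio,udyp,gyt] -> 10 lines: vxhlo cvm rio udyp gyt rdoj jzzib dzjsf lwbuq hir
Hunk 3: at line 3 remove [udyp] add [ulgxc] -> 10 lines: vxhlo cvm rio ulgxc gyt rdoj jzzib dzjsf lwbuq hir
Hunk 4: at line 6 remove [jzzib,dzjsf,lwbuq] add [ztil,ylyg,ten] -> 10 lines: vxhlo cvm rio ulgxc gyt rdoj ztil ylyg ten hir
Final line count: 10

Answer: 10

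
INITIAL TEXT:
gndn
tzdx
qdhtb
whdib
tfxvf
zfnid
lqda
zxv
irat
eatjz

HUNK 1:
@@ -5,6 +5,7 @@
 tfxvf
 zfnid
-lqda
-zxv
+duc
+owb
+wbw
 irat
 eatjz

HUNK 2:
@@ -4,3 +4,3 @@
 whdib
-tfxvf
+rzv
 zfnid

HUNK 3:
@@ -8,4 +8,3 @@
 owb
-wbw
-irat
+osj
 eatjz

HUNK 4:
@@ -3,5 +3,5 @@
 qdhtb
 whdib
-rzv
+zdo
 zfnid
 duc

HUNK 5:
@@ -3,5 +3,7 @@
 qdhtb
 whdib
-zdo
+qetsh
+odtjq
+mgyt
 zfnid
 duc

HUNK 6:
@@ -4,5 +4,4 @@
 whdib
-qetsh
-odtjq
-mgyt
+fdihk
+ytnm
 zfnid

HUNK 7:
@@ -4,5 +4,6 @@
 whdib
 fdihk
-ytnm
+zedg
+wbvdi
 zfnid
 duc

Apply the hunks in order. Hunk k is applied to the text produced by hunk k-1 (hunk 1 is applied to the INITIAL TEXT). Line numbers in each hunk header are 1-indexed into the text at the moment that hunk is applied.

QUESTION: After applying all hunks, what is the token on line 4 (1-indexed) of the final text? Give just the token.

Hunk 1: at line 5 remove [lqda,zxv] add [duc,owb,wbw] -> 11 lines: gndn tzdx qdhtb whdib tfxvf zfnid duc owb wbw irat eatjz
Hunk 2: at line 4 remove [tfxvf] add [rzv] -> 11 lines: gndn tzdx qdhtb whdib rzv zfnid duc owb wbw irat eatjz
Hunk 3: at line 8 remove [wbw,irat] add [osj] -> 10 lines: gndn tzdx qdhtb whdib rzv zfnid duc owb osj eatjz
Hunk 4: at line 3 remove [rzv] add [zdo] -> 10 lines: gndn tzdx qdhtb whdib zdo zfnid duc owb osj eatjz
Hunk 5: at line 3 remove [zdo] add [qetsh,odtjq,mgyt] -> 12 lines: gndn tzdx qdhtb whdib qetsh odtjq mgyt zfnid duc owb osj eatjz
Hunk 6: at line 4 remove [qetsh,odtjq,mgyt] add [fdihk,ytnm] -> 11 lines: gndn tzdx qdhtb whdib fdihk ytnm zfnid duc owb osj eatjz
Hunk 7: at line 4 remove [ytnm] add [zedg,wbvdi] -> 12 lines: gndn tzdx qdhtb whdib fdihk zedg wbvdi zfnid duc owb osj eatjz
Final line 4: whdib

Answer: whdib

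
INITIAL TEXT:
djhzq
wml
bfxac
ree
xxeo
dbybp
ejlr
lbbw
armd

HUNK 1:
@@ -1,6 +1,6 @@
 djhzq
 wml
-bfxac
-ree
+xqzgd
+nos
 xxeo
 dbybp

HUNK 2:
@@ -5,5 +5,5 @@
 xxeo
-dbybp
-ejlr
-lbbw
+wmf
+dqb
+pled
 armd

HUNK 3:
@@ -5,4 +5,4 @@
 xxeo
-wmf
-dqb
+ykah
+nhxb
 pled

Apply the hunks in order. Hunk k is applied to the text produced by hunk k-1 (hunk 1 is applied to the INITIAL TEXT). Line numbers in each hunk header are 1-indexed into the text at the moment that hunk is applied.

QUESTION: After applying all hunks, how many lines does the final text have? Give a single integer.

Hunk 1: at line 1 remove [bfxac,ree] add [xqzgd,nos] -> 9 lines: djhzq wml xqzgd nos xxeo dbybp ejlr lbbw armd
Hunk 2: at line 5 remove [dbybp,ejlr,lbbw] add [wmf,dqb,pled] -> 9 lines: djhzq wml xqzgd nos xxeo wmf dqb pled armd
Hunk 3: at line 5 remove [wmf,dqb] add [ykah,nhxb] -> 9 lines: djhzq wml xqzgd nos xxeo ykah nhxb pled armd
Final line count: 9

Answer: 9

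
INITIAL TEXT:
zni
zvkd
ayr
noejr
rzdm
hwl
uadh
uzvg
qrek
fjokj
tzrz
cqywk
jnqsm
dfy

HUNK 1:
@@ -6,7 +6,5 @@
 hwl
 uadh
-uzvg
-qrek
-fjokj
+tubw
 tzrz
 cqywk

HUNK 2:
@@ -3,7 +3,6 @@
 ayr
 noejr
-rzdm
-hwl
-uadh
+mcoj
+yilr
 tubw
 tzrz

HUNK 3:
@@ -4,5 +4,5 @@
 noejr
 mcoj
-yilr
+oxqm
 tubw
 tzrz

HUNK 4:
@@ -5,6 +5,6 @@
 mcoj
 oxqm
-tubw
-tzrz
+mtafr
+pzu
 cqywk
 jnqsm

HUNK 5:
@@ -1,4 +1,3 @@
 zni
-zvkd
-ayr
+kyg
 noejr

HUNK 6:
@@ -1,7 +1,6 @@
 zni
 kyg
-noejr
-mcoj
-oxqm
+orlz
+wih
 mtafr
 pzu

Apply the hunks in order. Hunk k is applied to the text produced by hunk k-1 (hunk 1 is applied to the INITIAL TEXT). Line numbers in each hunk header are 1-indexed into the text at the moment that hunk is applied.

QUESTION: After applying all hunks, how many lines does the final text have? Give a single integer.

Hunk 1: at line 6 remove [uzvg,qrek,fjokj] add [tubw] -> 12 lines: zni zvkd ayr noejr rzdm hwl uadh tubw tzrz cqywk jnqsm dfy
Hunk 2: at line 3 remove [rzdm,hwl,uadh] add [mcoj,yilr] -> 11 lines: zni zvkd ayr noejr mcoj yilr tubw tzrz cqywk jnqsm dfy
Hunk 3: at line 4 remove [yilr] add [oxqm] -> 11 lines: zni zvkd ayr noejr mcoj oxqm tubw tzrz cqywk jnqsm dfy
Hunk 4: at line 5 remove [tubw,tzrz] add [mtafr,pzu] -> 11 lines: zni zvkd ayr noejr mcoj oxqm mtafr pzu cqywk jnqsm dfy
Hunk 5: at line 1 remove [zvkd,ayr] add [kyg] -> 10 lines: zni kyg noejr mcoj oxqm mtafr pzu cqywk jnqsm dfy
Hunk 6: at line 1 remove [noejr,mcoj,oxqm] add [orlz,wih] -> 9 lines: zni kyg orlz wih mtafr pzu cqywk jnqsm dfy
Final line count: 9

Answer: 9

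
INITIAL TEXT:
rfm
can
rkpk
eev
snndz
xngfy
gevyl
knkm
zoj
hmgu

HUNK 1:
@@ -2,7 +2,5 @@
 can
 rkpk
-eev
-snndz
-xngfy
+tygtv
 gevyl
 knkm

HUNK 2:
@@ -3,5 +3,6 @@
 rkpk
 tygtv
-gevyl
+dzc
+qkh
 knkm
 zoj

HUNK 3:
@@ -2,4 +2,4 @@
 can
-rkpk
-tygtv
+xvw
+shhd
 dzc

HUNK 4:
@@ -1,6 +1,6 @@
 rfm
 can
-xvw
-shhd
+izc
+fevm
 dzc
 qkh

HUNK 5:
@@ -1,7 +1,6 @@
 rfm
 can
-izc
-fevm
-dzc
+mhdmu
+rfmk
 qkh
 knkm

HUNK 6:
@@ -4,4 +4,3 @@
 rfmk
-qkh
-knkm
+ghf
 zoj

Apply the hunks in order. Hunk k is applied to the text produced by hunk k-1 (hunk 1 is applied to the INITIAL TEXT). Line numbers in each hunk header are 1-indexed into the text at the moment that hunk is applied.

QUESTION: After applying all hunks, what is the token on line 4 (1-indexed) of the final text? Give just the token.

Hunk 1: at line 2 remove [eev,snndz,xngfy] add [tygtv] -> 8 lines: rfm can rkpk tygtv gevyl knkm zoj hmgu
Hunk 2: at line 3 remove [gevyl] add [dzc,qkh] -> 9 lines: rfm can rkpk tygtv dzc qkh knkm zoj hmgu
Hunk 3: at line 2 remove [rkpk,tygtv] add [xvw,shhd] -> 9 lines: rfm can xvw shhd dzc qkh knkm zoj hmgu
Hunk 4: at line 1 remove [xvw,shhd] add [izc,fevm] -> 9 lines: rfm can izc fevm dzc qkh knkm zoj hmgu
Hunk 5: at line 1 remove [izc,fevm,dzc] add [mhdmu,rfmk] -> 8 lines: rfm can mhdmu rfmk qkh knkm zoj hmgu
Hunk 6: at line 4 remove [qkh,knkm] add [ghf] -> 7 lines: rfm can mhdmu rfmk ghf zoj hmgu
Final line 4: rfmk

Answer: rfmk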